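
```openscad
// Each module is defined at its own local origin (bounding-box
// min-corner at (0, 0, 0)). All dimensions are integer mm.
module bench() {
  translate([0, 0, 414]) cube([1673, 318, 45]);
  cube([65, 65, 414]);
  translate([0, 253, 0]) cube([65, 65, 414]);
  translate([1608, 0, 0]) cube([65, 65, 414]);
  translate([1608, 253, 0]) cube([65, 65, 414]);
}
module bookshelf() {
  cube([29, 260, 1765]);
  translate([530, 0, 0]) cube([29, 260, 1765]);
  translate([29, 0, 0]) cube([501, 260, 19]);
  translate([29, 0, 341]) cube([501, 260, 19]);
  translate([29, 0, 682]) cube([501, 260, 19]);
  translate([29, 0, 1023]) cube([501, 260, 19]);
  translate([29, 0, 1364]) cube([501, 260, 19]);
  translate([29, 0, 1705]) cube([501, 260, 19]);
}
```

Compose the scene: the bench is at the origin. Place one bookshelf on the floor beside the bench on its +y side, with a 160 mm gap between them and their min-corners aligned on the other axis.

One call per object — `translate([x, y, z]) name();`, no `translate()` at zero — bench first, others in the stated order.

bench();
translate([0, 478, 0]) bookshelf();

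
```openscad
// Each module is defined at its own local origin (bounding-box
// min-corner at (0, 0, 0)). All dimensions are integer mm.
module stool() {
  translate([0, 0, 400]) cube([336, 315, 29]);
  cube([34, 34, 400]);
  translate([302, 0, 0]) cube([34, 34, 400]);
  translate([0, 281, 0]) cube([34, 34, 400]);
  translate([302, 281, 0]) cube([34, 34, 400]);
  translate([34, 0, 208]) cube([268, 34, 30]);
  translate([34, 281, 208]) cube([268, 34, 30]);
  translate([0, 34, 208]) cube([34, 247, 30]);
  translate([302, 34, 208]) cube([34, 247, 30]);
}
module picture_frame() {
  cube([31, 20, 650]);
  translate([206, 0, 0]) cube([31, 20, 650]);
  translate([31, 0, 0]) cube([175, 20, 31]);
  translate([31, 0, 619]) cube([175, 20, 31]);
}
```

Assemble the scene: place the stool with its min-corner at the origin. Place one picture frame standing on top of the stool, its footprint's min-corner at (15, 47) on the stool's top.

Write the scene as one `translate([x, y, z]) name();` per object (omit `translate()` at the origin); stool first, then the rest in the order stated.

stool();
translate([15, 47, 429]) picture_frame();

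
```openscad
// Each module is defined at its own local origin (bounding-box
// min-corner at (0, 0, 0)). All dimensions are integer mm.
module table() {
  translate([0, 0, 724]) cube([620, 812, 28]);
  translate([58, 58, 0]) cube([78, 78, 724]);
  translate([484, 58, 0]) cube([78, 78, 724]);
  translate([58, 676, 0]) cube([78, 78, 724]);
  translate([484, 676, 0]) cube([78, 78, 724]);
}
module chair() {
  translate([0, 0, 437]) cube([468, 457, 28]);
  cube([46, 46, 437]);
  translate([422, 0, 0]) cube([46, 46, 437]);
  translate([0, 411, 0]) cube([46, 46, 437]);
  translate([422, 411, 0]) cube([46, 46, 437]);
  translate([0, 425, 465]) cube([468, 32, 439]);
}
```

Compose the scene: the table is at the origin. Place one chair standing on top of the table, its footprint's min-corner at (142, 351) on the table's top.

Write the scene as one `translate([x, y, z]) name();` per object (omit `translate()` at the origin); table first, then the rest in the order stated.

table();
translate([142, 351, 752]) chair();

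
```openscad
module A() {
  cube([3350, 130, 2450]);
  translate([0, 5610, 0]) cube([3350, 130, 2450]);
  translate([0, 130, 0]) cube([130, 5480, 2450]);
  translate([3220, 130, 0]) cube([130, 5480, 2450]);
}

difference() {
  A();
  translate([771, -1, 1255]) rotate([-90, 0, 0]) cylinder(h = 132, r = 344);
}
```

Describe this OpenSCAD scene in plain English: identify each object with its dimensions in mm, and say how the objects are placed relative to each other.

A is the wall frame of a small rectangular building: four walls, each 2450 mm tall and 130 mm thick, enclosing a footprint 3350 mm (x) by 5740 mm (y) outside-to-outside, with no floor or roof. The front and back walls (the −y and +y sides) span the full width; the two side walls fit between them.

The house frame has a circular hole of radius 344 mm through its front wall, centred at (x = 771, z = 1255).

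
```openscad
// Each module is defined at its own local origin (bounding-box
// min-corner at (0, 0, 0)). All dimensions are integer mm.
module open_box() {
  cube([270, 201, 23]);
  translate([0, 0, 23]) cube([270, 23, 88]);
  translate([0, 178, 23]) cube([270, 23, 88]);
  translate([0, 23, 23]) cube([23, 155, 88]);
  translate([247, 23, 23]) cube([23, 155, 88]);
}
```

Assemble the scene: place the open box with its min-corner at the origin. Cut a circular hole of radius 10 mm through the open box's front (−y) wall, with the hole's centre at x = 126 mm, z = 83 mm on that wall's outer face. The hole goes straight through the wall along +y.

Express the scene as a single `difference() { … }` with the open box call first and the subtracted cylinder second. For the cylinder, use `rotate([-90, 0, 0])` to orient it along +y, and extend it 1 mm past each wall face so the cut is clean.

difference() {
  open_box();
  translate([126, -1, 83]) rotate([-90, 0, 0]) cylinder(h = 25, r = 10);
}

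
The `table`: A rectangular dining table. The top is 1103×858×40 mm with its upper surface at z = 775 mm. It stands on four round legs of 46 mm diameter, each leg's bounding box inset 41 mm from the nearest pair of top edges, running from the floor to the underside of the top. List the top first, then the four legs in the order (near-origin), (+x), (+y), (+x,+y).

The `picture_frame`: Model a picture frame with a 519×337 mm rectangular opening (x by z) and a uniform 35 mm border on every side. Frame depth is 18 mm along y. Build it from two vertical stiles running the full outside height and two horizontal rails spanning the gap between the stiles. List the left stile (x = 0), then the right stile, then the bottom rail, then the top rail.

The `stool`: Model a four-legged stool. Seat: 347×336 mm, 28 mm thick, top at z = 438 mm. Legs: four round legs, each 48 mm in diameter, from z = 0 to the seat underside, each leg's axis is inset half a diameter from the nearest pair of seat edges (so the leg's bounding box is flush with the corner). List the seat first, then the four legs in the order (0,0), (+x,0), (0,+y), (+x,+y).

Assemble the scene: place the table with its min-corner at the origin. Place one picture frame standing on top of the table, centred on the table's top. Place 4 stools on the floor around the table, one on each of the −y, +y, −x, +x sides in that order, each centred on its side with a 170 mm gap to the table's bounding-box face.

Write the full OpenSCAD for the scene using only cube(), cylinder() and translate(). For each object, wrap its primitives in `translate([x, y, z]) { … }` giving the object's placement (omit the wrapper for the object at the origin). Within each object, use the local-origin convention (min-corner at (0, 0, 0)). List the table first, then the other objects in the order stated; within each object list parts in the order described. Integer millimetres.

translate([0, 0, 735]) cube([1103, 858, 40]);
translate([64, 64, 0]) cylinder(h = 735, r = 23);
translate([1039, 64, 0]) cylinder(h = 735, r = 23);
translate([64, 794, 0]) cylinder(h = 735, r = 23);
translate([1039, 794, 0]) cylinder(h = 735, r = 23);
translate([257, 420, 775]) {
  cube([35, 18, 407]);
  translate([554, 0, 0]) cube([35, 18, 407]);
  translate([35, 0, 0]) cube([519, 18, 35]);
  translate([35, 0, 372]) cube([519, 18, 35]);
}
translate([378, -506, 0]) {
  translate([0, 0, 410]) cube([347, 336, 28]);
  translate([24, 24, 0]) cylinder(h = 410, r = 24);
  translate([323, 24, 0]) cylinder(h = 410, r = 24);
  translate([24, 312, 0]) cylinder(h = 410, r = 24);
  translate([323, 312, 0]) cylinder(h = 410, r = 24);
}
translate([378, 1028, 0]) {
  translate([0, 0, 410]) cube([347, 336, 28]);
  translate([24, 24, 0]) cylinder(h = 410, r = 24);
  translate([323, 24, 0]) cylinder(h = 410, r = 24);
  translate([24, 312, 0]) cylinder(h = 410, r = 24);
  translate([323, 312, 0]) cylinder(h = 410, r = 24);
}
translate([-517, 261, 0]) {
  translate([0, 0, 410]) cube([347, 336, 28]);
  translate([24, 24, 0]) cylinder(h = 410, r = 24);
  translate([323, 24, 0]) cylinder(h = 410, r = 24);
  translate([24, 312, 0]) cylinder(h = 410, r = 24);
  translate([323, 312, 0]) cylinder(h = 410, r = 24);
}
translate([1273, 261, 0]) {
  translate([0, 0, 410]) cube([347, 336, 28]);
  translate([24, 24, 0]) cylinder(h = 410, r = 24);
  translate([323, 24, 0]) cylinder(h = 410, r = 24);
  translate([24, 312, 0]) cylinder(h = 410, r = 24);
  translate([323, 312, 0]) cylinder(h = 410, r = 24);
}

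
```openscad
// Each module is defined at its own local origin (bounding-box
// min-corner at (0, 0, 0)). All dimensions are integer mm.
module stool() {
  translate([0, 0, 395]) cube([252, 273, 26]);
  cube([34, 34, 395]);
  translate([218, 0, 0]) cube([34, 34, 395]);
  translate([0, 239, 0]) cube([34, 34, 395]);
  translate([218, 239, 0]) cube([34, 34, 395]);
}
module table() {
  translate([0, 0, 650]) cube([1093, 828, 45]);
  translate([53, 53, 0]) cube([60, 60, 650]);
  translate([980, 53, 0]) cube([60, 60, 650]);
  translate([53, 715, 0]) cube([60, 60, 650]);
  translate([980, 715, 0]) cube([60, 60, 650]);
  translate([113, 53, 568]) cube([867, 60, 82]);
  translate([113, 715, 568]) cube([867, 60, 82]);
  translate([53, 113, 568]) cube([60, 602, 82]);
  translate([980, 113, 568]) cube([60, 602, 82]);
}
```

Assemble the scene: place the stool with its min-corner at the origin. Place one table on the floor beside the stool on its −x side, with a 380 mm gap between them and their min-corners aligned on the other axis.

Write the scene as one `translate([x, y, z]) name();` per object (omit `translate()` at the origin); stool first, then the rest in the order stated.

stool();
translate([-1473, 0, 0]) table();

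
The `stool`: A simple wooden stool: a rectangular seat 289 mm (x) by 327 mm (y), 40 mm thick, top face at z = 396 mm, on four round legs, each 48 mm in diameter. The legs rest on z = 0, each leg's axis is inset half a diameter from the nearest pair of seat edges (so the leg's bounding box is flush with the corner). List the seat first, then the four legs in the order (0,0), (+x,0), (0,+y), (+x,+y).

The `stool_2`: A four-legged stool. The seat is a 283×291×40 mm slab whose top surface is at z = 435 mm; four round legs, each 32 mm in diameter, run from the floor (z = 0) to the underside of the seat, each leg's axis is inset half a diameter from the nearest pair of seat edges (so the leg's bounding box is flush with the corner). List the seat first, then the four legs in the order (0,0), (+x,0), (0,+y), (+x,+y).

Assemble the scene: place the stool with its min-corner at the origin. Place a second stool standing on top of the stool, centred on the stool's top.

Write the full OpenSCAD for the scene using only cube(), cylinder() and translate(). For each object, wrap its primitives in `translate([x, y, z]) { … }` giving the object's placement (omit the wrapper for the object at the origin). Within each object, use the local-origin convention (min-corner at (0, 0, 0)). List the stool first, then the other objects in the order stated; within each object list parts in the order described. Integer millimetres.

translate([0, 0, 356]) cube([289, 327, 40]);
translate([24, 24, 0]) cylinder(h = 356, r = 24);
translate([265, 24, 0]) cylinder(h = 356, r = 24);
translate([24, 303, 0]) cylinder(h = 356, r = 24);
translate([265, 303, 0]) cylinder(h = 356, r = 24);
translate([3, 18, 396]) {
  translate([0, 0, 395]) cube([283, 291, 40]);
  translate([16, 16, 0]) cylinder(h = 395, r = 16);
  translate([267, 16, 0]) cylinder(h = 395, r = 16);
  translate([16, 275, 0]) cylinder(h = 395, r = 16);
  translate([267, 275, 0]) cylinder(h = 395, r = 16);
}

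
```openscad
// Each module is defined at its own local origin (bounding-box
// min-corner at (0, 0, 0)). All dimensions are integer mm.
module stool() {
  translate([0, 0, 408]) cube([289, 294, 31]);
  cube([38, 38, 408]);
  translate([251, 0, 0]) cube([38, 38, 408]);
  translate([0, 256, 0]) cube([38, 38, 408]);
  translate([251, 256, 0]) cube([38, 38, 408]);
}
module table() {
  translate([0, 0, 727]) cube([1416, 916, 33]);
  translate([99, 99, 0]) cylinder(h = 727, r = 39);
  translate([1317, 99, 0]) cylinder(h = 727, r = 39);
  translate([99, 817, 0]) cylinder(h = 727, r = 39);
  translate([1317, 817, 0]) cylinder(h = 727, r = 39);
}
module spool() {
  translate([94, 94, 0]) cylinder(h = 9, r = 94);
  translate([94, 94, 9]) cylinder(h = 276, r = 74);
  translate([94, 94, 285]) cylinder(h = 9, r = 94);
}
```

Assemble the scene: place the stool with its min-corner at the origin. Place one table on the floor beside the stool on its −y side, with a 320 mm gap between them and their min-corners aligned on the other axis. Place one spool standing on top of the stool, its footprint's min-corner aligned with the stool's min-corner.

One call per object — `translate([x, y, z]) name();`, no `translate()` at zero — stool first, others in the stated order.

stool();
translate([0, -1236, 0]) table();
translate([0, 0, 439]) spool();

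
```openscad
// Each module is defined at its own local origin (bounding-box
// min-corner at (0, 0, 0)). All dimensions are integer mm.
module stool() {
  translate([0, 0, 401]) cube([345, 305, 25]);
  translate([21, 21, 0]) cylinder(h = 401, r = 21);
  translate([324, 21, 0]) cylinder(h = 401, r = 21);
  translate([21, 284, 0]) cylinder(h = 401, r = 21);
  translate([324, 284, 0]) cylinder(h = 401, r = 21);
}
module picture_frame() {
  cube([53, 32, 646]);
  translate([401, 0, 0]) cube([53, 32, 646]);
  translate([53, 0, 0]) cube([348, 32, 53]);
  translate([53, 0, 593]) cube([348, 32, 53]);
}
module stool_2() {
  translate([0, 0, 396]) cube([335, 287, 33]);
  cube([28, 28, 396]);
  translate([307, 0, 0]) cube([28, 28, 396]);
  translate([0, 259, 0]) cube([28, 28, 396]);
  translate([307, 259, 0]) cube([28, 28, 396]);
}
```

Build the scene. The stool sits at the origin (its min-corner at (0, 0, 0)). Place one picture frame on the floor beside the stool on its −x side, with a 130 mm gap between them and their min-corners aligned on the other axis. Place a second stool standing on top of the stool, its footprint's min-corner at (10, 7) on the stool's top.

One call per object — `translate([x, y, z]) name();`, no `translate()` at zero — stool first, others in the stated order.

stool();
translate([-584, 0, 0]) picture_frame();
translate([10, 7, 426]) stool_2();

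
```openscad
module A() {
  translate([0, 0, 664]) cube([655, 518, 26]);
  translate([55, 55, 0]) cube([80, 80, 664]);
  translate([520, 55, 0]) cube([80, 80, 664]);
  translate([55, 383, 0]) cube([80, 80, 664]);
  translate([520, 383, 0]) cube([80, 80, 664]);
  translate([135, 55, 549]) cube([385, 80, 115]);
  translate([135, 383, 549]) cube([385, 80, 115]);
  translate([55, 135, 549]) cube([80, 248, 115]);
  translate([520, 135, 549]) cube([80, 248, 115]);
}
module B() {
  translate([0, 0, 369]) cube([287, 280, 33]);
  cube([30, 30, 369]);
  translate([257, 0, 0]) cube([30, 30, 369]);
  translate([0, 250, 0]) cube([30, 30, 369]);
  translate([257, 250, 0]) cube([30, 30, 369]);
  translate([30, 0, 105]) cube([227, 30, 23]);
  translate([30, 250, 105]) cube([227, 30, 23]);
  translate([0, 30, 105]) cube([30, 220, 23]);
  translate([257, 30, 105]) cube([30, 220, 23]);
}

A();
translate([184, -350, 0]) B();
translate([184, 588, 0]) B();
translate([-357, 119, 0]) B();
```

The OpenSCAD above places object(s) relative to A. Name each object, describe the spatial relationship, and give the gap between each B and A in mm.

A is a table. B is a stool. Three stools sit around the table at the −y, +y, −x sides. The gap between each stool and the table is 70 mm.

Each stool's nearest face is 70 mm from the table's bounding box.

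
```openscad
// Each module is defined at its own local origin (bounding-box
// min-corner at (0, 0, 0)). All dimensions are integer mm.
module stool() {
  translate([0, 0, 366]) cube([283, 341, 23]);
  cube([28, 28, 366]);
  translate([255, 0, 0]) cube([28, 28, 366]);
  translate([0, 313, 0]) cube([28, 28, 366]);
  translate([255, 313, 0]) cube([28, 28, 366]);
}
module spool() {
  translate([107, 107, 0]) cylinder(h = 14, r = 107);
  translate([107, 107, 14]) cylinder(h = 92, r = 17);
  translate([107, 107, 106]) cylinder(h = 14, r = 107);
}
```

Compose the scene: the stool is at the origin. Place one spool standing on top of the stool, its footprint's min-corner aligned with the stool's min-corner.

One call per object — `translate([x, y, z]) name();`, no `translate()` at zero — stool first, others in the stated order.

stool();
translate([0, 0, 389]) spool();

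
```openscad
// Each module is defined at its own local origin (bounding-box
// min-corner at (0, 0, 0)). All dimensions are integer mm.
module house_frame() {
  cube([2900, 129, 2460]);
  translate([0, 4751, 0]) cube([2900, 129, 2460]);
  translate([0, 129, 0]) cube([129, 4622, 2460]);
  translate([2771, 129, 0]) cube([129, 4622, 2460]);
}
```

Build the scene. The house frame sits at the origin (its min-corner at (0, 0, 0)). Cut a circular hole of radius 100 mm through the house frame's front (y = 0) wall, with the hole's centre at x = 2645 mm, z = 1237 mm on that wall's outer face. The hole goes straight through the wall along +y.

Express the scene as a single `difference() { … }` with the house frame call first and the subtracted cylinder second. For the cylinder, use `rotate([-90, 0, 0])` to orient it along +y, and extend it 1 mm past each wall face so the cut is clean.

difference() {
  house_frame();
  translate([2645, -1, 1237]) rotate([-90, 0, 0]) cylinder(h = 131, r = 100);
}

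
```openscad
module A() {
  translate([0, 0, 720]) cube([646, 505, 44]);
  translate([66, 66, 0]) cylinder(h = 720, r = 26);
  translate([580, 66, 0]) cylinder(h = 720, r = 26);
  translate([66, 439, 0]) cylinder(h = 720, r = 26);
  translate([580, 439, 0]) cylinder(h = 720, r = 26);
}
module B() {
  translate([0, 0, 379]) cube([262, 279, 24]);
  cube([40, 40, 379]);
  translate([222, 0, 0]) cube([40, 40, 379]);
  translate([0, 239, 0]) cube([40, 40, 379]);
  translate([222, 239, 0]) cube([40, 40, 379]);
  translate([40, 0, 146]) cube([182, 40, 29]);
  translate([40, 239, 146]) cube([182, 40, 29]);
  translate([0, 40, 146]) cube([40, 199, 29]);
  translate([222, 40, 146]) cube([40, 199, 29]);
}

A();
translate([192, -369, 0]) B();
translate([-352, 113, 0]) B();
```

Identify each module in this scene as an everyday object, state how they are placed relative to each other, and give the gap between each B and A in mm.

Each stool's nearest face is 90 mm from the table's bounding box.

A is a table. B is a stool. Two stools sit around the table at the −y, −x sides. The gap between each stool and the table is 90 mm.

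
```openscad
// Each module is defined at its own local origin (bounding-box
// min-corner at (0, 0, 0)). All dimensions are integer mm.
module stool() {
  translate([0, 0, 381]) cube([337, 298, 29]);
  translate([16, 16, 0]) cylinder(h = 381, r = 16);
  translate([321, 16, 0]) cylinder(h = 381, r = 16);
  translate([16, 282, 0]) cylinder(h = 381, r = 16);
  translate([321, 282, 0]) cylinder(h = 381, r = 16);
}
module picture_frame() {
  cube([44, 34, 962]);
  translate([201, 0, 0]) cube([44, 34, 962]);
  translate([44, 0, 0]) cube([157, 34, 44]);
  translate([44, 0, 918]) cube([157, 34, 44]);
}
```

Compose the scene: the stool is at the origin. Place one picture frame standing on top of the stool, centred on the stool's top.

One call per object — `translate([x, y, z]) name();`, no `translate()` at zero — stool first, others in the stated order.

stool();
translate([46, 132, 410]) picture_frame();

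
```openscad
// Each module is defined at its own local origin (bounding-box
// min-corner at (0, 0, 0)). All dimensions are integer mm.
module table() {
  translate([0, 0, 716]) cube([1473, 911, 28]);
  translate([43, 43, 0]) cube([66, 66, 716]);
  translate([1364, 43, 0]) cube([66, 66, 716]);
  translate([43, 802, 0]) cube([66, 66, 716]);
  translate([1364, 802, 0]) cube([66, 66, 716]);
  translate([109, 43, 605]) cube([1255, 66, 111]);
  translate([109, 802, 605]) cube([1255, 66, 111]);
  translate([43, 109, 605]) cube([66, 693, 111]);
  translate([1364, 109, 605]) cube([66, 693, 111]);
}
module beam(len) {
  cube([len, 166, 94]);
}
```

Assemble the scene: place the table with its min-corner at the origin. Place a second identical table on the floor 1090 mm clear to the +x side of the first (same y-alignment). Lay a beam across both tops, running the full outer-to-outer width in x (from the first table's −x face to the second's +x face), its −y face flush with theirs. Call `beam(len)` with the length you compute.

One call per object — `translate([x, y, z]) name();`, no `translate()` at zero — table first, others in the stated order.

table();
translate([2563, 0, 0]) table();
translate([0, 0, 744]) beam(4036);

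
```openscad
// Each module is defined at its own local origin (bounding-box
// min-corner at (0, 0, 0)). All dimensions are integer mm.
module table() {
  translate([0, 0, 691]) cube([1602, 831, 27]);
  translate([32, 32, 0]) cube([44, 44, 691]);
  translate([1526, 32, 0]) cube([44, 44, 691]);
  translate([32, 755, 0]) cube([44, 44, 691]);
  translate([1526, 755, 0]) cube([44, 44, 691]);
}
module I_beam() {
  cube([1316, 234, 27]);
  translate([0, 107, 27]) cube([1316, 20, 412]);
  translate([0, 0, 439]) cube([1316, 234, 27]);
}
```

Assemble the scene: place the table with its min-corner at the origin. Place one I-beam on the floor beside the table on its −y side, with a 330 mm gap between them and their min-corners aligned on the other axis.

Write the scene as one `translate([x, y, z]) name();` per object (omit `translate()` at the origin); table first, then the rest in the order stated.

table();
translate([0, -564, 0]) I_beam();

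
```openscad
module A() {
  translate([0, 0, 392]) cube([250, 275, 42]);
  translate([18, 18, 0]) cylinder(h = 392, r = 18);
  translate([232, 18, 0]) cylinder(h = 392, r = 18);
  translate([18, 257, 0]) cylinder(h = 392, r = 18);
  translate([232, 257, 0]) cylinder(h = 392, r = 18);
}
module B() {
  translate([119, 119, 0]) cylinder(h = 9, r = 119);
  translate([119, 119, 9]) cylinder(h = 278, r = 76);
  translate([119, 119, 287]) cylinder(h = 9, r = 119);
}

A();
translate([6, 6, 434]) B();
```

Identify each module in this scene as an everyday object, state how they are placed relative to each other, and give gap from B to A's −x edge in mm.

The spool's min-x is at 6; the stool's min-x is 0; gap = 6 mm.

A is a stool. B is a spool. The spool is on top of the stool. The gap from the spool to the stool's −x edge is 6 mm.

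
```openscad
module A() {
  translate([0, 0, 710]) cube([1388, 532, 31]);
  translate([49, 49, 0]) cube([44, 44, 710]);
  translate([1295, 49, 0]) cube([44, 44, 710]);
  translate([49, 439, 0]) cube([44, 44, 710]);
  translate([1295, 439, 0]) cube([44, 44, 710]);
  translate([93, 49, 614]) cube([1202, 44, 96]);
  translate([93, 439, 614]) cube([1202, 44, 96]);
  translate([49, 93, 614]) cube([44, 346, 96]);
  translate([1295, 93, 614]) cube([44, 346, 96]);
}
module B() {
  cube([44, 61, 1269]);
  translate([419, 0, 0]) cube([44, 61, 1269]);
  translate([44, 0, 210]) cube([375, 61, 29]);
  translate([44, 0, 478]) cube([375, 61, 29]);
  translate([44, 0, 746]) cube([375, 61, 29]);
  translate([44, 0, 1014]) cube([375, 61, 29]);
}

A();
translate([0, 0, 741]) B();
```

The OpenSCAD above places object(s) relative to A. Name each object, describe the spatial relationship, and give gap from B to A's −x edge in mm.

The ladder's min-x is at 0; the table's min-x is 0; gap = 0 mm.

A is a table. B is a ladder. The ladder is on top of the table. The gap from the ladder to the table's −x edge is 0 mm.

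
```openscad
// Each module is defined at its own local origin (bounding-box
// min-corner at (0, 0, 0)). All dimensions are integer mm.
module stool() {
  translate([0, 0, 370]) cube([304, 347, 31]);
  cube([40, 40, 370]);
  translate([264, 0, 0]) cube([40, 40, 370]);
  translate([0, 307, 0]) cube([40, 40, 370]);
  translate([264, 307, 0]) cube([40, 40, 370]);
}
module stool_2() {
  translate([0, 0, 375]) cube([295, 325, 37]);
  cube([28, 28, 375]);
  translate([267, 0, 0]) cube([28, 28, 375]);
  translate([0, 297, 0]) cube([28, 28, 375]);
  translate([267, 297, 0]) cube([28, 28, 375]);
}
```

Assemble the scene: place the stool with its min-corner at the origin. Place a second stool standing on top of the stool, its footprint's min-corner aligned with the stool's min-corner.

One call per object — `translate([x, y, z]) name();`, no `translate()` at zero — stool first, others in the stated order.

stool();
translate([0, 0, 401]) stool_2();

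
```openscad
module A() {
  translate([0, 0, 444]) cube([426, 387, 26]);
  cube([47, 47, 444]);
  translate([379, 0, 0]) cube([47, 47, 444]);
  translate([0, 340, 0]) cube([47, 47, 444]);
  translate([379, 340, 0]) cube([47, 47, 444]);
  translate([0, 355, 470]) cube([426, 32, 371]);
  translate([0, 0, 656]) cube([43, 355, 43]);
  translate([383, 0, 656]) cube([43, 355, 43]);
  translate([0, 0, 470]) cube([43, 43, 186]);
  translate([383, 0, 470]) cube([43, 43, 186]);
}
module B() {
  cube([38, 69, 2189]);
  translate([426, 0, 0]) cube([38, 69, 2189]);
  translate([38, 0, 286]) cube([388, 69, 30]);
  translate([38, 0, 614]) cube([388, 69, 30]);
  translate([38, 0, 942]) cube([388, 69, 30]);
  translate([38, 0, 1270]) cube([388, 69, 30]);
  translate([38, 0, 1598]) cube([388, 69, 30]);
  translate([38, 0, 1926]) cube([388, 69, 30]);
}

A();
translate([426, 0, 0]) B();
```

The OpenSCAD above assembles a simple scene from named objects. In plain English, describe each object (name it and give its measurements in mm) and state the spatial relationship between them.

A is a chair: 426×387 mm seat, 26 mm thick, top at z = 470 mm, on four 47 mm square corner legs flush with the seat edges. A 32 mm thick backrest slab spans the full seat width, extending 371 mm above the seat top, its back face flush with the seat's +y edge. Two armrests of 43×43 mm section run along each side from the seat's front edge to the front of the backrest, top faces 229 mm above the seat top and outer faces flush with the seat's x-edges; a 43×43 mm post under the front of each armrest stands on the seat at the front corner.

B is a straight ladder. Two 38×69 mm vertical rails, 2189 mm tall, stand 464 mm apart (outside-to-outside) with their front faces coplanar on the −y side. 6 rungs, each 69 mm deep and 30 mm tall, span between the inner faces of the rails, front faces flush with the rails. The lowest rung's underside is at z = 286 mm and rungs are spaced 328 mm apart (underside to underside).

The ladder is against the chair's +x side, with their −y faces flush.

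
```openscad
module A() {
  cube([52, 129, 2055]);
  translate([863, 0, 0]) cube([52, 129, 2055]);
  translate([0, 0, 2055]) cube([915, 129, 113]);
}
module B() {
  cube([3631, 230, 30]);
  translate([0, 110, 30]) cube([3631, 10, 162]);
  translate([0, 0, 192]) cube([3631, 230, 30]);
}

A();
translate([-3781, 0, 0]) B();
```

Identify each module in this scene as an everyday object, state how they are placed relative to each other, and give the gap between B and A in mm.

The I-beam's nearest face is 150 mm from the door frame's −x face.

A is a door frame. B is an I-beam. The I-beam is on the floor beside the door frame on its −x side. The gap between the I-beam and the door frame is 150 mm.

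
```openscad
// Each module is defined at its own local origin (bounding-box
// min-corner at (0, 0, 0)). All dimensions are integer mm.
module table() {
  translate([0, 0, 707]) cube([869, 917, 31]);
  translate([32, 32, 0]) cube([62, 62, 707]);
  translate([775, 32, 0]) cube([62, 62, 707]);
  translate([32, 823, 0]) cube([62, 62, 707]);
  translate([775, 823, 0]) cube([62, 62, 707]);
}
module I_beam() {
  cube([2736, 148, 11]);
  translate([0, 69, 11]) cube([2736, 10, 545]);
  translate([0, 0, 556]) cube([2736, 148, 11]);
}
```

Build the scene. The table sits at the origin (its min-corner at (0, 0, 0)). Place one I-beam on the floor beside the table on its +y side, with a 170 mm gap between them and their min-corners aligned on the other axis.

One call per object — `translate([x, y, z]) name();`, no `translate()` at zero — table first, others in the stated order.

table();
translate([0, 1087, 0]) I_beam();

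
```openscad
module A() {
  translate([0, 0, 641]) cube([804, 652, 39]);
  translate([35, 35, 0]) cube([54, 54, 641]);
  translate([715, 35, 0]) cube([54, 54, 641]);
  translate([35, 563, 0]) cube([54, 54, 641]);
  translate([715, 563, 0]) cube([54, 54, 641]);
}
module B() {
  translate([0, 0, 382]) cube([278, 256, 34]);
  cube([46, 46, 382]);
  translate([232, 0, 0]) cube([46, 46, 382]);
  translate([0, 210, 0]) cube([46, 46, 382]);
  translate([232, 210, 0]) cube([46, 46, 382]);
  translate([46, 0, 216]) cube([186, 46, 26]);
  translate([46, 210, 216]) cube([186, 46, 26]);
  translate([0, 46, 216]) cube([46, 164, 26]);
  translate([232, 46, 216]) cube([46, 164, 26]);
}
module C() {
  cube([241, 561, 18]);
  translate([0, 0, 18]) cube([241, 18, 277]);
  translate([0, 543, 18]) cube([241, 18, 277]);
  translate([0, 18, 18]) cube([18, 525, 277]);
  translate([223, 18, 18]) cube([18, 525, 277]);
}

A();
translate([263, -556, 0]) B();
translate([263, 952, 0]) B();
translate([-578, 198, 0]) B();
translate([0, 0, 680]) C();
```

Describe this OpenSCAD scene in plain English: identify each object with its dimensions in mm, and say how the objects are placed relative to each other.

A is a rectangular dining table. The top is 804×652×39 mm with its upper surface at z = 680 mm. It stands on four 54×54 mm square legs, each inset 35 mm from the nearest pair of top edges, running from the floor to the underside of the top.

B is a four-legged stool. The seat is a 278×256×34 mm slab whose top surface is at z = 416 mm; four square legs, each 46×46 mm in cross-section, run from the floor (z = 0) to the underside of the seat, each flush with a corner of the seat. Four stretchers, 46 mm wide and 26 mm tall, connect adjacent legs with their undersides at z = 216 mm, each running between the inner faces of the legs it joins and aligned with the legs' outer faces on the other axis.

C is an open-topped rectangular box: outside dimensions 241×561×295 mm, with a uniform wall and base thickness of 18 mm. The base is a full 241×561 slab on the floor; four walls sit on top of the base. The front and back walls (the −y and +y sides) span the full width; the two side walls fit between them.

Three stools sit around the table at the −y, +y, −x sides. The open box is on top of the table.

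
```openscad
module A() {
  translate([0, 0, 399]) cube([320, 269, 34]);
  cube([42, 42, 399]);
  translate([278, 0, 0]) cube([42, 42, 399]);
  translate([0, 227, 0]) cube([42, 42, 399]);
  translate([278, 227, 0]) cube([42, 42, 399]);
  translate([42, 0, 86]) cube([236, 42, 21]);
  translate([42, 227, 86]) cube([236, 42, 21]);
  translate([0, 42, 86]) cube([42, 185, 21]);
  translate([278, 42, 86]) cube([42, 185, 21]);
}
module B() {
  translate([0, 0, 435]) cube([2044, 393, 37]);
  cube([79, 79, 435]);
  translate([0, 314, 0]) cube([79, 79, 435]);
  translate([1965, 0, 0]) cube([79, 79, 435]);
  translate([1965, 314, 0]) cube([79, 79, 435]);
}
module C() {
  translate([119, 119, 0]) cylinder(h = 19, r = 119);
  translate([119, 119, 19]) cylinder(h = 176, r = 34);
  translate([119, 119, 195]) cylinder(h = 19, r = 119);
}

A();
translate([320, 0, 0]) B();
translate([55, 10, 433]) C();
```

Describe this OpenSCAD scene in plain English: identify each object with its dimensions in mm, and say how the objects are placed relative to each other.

A is a simple wooden stool: a rectangular seat 320 mm (x) by 269 mm (y), 34 mm thick, top face at z = 433 mm, on four square legs, each 42×42 mm in cross-section. The legs rest on z = 0, each flush with a corner of the seat. Four stretchers, 42 mm wide and 21 mm tall, connect adjacent legs with their undersides at z = 86 mm, each running between the inner faces of the legs it joins and aligned with the legs' outer faces on the other axis.

B is a bench: a 2044×393 mm seat slab, 37 mm thick, top at z = 472 mm, on four 79×79 mm square legs flush with the seat corners and standing on z = 0.

C is a spool: two coaxial disc flanges of radius 119 mm and thickness 19 mm, joined by a core cylinder of radius 34 mm and height 176 mm. The lower flange rests on z = 0 and the three cylinders share a vertical axis.

The bench is against the stool's +x side, with their −y faces flush. The spool is on top of the stool.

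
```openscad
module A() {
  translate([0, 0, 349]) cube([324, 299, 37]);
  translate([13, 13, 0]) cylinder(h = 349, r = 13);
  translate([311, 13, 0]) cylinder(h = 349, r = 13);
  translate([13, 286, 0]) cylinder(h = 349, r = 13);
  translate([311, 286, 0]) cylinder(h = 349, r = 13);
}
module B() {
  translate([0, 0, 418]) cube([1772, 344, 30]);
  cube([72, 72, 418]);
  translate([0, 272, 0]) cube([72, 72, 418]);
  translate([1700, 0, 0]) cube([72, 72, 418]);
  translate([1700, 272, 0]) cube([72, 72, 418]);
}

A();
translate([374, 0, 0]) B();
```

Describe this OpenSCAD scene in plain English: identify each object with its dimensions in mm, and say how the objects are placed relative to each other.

A is a simple wooden stool: a rectangular seat 324 mm (x) by 299 mm (y), 37 mm thick, top face at z = 386 mm, on four round legs, each 26 mm in diameter. The legs rest on z = 0, each leg's axis is inset half a diameter from the nearest pair of seat edges (so the leg's bounding box is flush with the corner).

B is a bench: a 1772×344 mm seat slab, 30 mm thick, top at z = 448 mm, on four 72×72 mm square legs flush with the seat corners and standing on z = 0.

The bench is on the floor beside the stool on its +x side.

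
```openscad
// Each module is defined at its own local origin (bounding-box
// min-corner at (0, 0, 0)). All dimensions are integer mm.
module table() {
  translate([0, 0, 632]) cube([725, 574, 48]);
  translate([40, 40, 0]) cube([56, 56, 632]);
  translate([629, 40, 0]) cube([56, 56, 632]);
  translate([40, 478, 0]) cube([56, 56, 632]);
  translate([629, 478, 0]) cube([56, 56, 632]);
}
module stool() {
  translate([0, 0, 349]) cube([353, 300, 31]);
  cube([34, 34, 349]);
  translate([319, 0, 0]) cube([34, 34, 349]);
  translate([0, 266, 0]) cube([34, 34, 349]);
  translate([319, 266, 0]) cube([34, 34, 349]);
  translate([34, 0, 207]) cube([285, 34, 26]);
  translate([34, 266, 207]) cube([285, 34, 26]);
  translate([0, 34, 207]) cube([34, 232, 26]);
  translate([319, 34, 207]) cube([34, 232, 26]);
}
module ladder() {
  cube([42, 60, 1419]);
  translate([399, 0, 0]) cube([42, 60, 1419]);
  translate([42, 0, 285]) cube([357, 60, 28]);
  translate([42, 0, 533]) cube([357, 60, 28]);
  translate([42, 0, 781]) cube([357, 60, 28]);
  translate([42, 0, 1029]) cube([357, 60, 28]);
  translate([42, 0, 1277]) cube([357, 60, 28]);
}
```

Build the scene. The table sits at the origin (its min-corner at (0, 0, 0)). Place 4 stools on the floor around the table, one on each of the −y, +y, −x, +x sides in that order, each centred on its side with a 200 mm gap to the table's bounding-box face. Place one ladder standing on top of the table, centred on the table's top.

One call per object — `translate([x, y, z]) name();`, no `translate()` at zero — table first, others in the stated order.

table();
translate([186, -500, 0]) stool();
translate([186, 774, 0]) stool();
translate([-553, 137, 0]) stool();
translate([925, 137, 0]) stool();
translate([142, 257, 680]) ladder();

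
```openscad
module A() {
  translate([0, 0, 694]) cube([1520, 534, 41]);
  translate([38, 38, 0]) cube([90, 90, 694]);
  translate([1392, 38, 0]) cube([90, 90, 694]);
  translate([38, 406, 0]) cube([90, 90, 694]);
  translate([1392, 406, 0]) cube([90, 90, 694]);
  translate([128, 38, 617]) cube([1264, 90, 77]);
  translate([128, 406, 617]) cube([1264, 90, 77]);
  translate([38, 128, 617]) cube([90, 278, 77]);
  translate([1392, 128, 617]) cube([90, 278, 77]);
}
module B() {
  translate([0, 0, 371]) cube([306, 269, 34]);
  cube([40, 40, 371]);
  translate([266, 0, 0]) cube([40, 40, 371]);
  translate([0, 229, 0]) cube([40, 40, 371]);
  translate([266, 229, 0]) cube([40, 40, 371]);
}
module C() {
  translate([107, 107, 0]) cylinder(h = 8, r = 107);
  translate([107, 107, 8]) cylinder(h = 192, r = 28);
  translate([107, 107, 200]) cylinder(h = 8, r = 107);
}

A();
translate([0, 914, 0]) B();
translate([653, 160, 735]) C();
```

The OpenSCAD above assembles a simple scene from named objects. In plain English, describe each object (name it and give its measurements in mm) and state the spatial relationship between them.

A is a table: top 1520 mm (x) × 534 mm (y), 41 mm thick, upper face at z = 735 mm, on four 90×90 mm square legs, each inset 38 mm from the nearest pair of top edges, running from z = 0 to the bottom of the top. Four apron rails, 90 mm thick and 77 mm tall, run between adjacent legs with their top edges flush with the underside of the top and their outer faces flush with the legs' outer faces.

B is a simple wooden stool: a rectangular seat 306 mm (x) by 269 mm (y), 34 mm thick, top face at z = 405 mm, on four square legs, each 40×40 mm in cross-section. The legs rest on z = 0, each flush with a corner of the seat.

C is a spool: two coaxial disc flanges of radius 107 mm and thickness 8 mm, joined by a core cylinder of radius 28 mm and height 192 mm. The lower flange rests on z = 0 and the three cylinders share a vertical axis.

The stool is on the floor beside the table on its +y side. The spool is on top of the table, centred.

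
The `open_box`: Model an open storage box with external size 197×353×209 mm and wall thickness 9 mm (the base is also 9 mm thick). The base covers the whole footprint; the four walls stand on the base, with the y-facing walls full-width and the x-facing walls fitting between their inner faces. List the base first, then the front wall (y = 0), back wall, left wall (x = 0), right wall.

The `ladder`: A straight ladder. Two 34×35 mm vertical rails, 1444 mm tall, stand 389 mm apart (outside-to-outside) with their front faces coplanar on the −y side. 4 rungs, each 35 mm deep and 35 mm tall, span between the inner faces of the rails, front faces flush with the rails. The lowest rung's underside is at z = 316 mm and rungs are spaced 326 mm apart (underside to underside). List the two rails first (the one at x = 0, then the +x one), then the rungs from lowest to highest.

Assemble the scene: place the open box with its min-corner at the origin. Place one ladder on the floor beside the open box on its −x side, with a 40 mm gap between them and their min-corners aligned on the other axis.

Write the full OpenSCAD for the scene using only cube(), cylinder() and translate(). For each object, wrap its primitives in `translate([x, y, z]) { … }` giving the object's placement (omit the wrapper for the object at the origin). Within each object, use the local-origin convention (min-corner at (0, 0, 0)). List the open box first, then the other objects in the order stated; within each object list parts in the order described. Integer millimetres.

cube([197, 353, 9]);
translate([0, 0, 9]) cube([197, 9, 200]);
translate([0, 344, 9]) cube([197, 9, 200]);
translate([0, 9, 9]) cube([9, 335, 200]);
translate([188, 9, 9]) cube([9, 335, 200]);
translate([-429, 0, 0]) {
  cube([34, 35, 1444]);
  translate([355, 0, 0]) cube([34, 35, 1444]);
  translate([34, 0, 316]) cube([321, 35, 35]);
  translate([34, 0, 642]) cube([321, 35, 35]);
  translate([34, 0, 968]) cube([321, 35, 35]);
  translate([34, 0, 1294]) cube([321, 35, 35]);
}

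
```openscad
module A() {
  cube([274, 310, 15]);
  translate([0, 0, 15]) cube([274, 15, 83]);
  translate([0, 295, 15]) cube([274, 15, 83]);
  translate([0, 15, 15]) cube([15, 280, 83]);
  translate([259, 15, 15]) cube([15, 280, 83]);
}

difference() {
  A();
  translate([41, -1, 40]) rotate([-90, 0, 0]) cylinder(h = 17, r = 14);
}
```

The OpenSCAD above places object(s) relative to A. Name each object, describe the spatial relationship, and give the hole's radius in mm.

The subtracted cylinder has r = 14 mm.

A is an open box. The open box has a circular hole through its front wall. The hole's radius is 14 mm.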